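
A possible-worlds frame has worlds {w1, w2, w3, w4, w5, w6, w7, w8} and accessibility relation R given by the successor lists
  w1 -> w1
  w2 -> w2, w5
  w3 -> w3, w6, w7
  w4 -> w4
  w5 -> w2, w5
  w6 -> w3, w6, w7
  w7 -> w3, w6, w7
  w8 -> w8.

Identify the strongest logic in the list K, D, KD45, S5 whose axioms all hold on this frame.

Serial (axiom D): yes — every world has a successor (e.g. w1 R w1).
Euclidean (axiom 5): yes — any two successors of a common world are R-related.
Transitive (axiom 4): yes — every two-step R-path is closed by a direct edge.
Reflexive (axiom T): yes — every world is R-related to itself.
So F validates K, D, KD45, S5. The strongest is S5.

S5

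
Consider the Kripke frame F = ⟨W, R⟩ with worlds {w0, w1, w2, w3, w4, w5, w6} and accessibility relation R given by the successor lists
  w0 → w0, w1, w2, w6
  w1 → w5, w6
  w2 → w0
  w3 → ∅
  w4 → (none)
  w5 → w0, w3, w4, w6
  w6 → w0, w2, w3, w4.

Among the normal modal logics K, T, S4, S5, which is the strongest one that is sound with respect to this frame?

Reflexive (axiom T): no — w1 is not related to itself.
Transitive (axiom 4): no — w0 R w1 and w1 R w5, but not w0 R w5.
Euclidean (axiom 5): no — w0 R w1 and w0 R w2, but not w1 R w2.
So F validates K; T would additionally require R to be reflexive. The strongest is K.

K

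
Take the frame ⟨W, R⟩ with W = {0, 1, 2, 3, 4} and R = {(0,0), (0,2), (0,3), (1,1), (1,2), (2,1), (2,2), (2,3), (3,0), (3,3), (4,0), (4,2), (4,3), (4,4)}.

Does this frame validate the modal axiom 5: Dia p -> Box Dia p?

No

Axiom 5 corresponds to the accessibility relation being Euclidean.
Euclidean: no — 0 R 3 and 0 R 2, but not 3 R 2.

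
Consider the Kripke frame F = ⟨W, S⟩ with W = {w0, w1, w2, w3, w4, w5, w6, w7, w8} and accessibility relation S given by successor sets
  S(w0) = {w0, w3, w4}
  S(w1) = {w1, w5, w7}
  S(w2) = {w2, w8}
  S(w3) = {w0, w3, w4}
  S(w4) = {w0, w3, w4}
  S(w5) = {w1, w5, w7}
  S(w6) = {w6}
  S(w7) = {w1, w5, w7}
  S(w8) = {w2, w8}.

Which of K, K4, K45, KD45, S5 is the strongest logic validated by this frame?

S5

Transitive (axiom 4): yes — every two-step S-path is closed by a direct edge.
Euclidean (axiom 5): yes — any two successors of a common world are S-related.
Serial (axiom D): yes — every world has a successor (e.g. w0 S w0).
Reflexive (axiom T): yes — every world is S-related to itself.
So F validates K, K4, K45, KD45, S5. The strongest is S5.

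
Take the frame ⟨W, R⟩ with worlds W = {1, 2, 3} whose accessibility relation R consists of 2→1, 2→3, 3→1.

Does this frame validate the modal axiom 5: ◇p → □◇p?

The schema 5 characterises exactly the Euclidean frames.
Euclidean: no — 2 R 1 and 2 R 3, but not 1 R 3.

No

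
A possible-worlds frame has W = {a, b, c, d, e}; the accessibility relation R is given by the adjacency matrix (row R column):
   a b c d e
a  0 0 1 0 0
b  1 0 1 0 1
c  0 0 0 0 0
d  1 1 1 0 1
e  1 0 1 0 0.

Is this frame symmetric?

No

Symmetric: no — a R c but not c R a.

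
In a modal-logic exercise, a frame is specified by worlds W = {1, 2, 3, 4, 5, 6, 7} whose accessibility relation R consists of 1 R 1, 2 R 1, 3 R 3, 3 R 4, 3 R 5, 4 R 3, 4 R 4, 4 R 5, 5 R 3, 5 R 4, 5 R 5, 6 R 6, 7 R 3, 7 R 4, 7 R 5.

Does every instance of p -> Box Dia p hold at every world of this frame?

By correspondence theory, B is valid on a frame iff R is symmetric.
Symmetric: no — 2 R 1 but not 1 R 2.

No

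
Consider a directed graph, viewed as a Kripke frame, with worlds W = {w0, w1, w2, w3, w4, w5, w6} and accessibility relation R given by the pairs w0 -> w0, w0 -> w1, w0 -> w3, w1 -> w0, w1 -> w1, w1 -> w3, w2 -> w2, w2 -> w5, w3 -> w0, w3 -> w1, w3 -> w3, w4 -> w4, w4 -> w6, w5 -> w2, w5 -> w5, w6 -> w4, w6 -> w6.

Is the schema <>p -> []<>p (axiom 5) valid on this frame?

Axiom 5 corresponds to the accessibility relation being Euclidean.
Euclidean: yes — any two successors of a common world are R-related.

Yes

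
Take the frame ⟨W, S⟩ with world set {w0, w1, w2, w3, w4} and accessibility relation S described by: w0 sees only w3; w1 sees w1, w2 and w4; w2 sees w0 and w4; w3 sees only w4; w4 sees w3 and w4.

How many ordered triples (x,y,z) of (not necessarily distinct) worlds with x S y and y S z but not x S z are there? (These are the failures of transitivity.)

6

Enumerating: (w0,w3,w4), (w1,w2,w0), (w1,w4,w3), (w2,w0,w3), (w2,w4,w3), (w3,w4,w3).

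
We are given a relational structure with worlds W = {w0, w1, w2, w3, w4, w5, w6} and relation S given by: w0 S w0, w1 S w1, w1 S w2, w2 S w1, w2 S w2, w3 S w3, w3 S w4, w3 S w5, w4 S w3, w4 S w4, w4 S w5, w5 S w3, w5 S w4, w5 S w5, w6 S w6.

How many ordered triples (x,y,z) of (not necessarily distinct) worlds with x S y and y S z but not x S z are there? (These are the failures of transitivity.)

0

S is transitive; there are no such tuples.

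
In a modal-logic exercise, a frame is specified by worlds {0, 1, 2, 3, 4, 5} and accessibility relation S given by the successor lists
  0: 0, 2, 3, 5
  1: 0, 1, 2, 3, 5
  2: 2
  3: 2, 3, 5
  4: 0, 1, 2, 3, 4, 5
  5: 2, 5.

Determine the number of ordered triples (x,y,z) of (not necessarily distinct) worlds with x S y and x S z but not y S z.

Enumerating: (0,2,0), (0,2,3), (0,2,5), (0,3,0), (0,5,0), (0,5,3), (1,0,1), (1,2,0), (1,2,1), (1,2,3), (1,2,5), (1,3,0), … and 23 more.
Total: 35.

35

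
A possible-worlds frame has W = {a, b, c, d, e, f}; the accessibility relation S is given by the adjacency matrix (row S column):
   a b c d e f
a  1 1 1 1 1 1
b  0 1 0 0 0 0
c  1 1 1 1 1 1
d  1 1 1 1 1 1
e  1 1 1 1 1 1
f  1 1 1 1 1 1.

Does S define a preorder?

Reflexive: yes — every world is S-related to itself.
Transitive: yes — every two-step S-path is closed by a direct edge.
So S is a preorder.

Yes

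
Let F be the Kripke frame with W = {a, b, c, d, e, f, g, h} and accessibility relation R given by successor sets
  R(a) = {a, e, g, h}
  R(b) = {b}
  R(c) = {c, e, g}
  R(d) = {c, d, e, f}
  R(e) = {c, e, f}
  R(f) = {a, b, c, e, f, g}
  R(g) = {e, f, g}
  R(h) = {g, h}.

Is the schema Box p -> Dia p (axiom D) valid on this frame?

Yes

By correspondence theory, D is valid on a frame iff R is serial.
Serial: yes — every world has a successor (e.g. a R a).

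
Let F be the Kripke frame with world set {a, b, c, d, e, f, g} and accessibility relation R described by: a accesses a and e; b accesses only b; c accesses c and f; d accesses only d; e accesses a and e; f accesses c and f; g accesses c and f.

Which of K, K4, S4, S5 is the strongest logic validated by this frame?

K4

Transitive (axiom 4): yes — every two-step R-path is closed by a direct edge.
Reflexive (axiom T): no — g is not related to itself.
Euclidean (axiom 5): yes — any two successors of a common world are R-related.
So F validates K, K4; S4 would additionally require R to be reflexive. The strongest is K4.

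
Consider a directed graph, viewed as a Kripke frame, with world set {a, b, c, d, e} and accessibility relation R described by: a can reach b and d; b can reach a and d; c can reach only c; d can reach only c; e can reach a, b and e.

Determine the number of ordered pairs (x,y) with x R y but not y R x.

5

Enumerating: (a,d), (b,d), (d,c), (e,a), (e,b).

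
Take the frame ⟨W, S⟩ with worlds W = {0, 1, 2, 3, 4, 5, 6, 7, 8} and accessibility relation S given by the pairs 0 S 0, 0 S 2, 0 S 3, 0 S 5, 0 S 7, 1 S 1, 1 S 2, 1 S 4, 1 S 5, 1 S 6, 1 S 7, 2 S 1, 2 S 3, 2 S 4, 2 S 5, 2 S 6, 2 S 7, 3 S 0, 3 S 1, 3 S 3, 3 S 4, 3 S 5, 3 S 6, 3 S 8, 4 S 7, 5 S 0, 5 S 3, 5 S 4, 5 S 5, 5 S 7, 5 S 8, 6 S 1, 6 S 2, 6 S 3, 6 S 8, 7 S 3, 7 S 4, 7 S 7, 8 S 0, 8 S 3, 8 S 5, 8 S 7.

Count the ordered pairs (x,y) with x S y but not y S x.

17

Enumerating: (0,2), (0,7), (1,4), (1,5), (1,7), (2,3), (2,4), (2,5), (2,7), (3,1), (3,4), (5,4), (5,7), (6,8), (7,3), (8,0), (8,7).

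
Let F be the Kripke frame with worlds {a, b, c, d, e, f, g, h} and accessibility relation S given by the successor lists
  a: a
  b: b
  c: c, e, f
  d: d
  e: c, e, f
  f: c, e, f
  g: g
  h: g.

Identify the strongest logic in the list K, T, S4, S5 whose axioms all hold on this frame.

K

Reflexive (axiom T): no — h is not related to itself.
Transitive (axiom 4): yes — every two-step S-path is closed by a direct edge.
Euclidean (axiom 5): yes — any two successors of a common world are S-related.
So F validates K; T would additionally require S to be reflexive. The strongest is K.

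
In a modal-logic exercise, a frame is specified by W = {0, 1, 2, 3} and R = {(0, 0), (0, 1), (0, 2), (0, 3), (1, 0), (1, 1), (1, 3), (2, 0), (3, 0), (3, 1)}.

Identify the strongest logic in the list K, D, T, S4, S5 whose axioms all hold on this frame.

D

Serial (axiom D): yes — every world has a successor (e.g. 0 R 0).
Reflexive (axiom T): no — 2 is not related to itself.
Transitive (axiom 4): no — 1 R 0 and 0 R 2, but not 1 R 2.
Euclidean (axiom 5): no — 0 R 1 and 0 R 2, but not 1 R 2.
So F validates K, D; T would additionally require R to be reflexive. The strongest is D.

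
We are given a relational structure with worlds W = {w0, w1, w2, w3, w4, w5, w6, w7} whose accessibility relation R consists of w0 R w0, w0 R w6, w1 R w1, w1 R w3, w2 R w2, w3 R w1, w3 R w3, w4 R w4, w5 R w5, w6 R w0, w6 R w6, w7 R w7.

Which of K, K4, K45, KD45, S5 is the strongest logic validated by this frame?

S5

Transitive (axiom 4): yes — every two-step R-path is closed by a direct edge.
Euclidean (axiom 5): yes — any two successors of a common world are R-related.
Serial (axiom D): yes — every world has a successor (e.g. w0 R w0).
Reflexive (axiom T): yes — every world is R-related to itself.
So F validates K, K4, K45, KD45, S5. The strongest is S5.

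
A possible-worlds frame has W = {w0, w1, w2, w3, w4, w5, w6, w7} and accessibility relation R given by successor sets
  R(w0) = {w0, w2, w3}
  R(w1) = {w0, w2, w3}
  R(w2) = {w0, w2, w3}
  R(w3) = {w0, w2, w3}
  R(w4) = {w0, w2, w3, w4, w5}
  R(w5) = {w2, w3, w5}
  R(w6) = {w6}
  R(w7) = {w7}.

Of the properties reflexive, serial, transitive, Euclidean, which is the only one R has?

serial

Reflexive: no — w1 is not related to itself.
Serial: yes — every world has a successor (e.g. w0 R w0).
Transitive: no — w5 R w2 and w2 R w0, but not w5 R w0.
Euclidean: no — w4 R w0 and w4 R w5, but not w0 R w5.
Only serial holds.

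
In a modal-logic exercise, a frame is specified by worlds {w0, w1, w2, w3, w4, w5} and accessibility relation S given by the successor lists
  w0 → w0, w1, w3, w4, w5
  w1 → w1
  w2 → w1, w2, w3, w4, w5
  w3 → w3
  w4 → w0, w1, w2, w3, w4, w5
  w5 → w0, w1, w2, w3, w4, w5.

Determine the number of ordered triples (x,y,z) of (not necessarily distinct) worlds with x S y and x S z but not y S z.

Enumerating: (w0,w1,w0), (w0,w1,w3), (w0,w1,w4), (w0,w1,w5), (w0,w3,w0), (w0,w3,w1), (w0,w3,w4), (w0,w3,w5), (w2,w1,w2), (w2,w1,w3), (w2,w1,w4), (w2,w1,w5), … and 28 more.
Total: 40.

40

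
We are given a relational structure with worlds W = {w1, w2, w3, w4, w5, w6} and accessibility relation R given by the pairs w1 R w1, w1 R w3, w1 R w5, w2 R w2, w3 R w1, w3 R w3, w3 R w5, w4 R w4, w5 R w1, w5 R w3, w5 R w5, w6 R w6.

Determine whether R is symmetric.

Symmetric: yes — every pair in R has its reverse in R.

Yes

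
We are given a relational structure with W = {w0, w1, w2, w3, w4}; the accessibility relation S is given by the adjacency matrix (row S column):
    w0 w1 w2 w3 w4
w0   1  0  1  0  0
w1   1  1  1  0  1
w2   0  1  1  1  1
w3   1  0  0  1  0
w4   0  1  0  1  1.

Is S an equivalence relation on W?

No

Reflexive: yes — every world is S-related to itself.
Symmetric: no — w0 S w2 but not w2 S w0.
Transitive: no — w0 S w2 and w2 S w1, but not w0 S w1.
So S is not an equivalence relation.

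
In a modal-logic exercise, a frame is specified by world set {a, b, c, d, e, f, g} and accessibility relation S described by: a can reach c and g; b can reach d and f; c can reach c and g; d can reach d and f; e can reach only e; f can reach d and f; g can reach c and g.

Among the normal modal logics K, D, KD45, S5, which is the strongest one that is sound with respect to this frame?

Serial (axiom D): yes — every world has a successor (e.g. a S c).
Euclidean (axiom 5): yes — any two successors of a common world are S-related.
Transitive (axiom 4): yes — every two-step S-path is closed by a direct edge.
Reflexive (axiom T): no — a is not related to itself.
So F validates K, D, KD45; S5 would additionally require S to be reflexive. The strongest is KD45.

KD45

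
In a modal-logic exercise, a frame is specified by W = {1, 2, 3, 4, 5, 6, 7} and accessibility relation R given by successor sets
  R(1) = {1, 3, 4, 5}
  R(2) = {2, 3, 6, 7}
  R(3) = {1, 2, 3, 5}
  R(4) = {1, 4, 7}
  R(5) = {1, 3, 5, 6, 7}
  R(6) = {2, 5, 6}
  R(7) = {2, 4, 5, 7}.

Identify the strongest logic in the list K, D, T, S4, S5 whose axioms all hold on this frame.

T

Serial (axiom D): yes — every world has a successor (e.g. 1 R 1).
Reflexive (axiom T): yes — every world is R-related to itself.
Transitive (axiom 4): no — 1 R 3 and 3 R 2, but not 1 R 2.
Euclidean (axiom 5): no — 1 R 3 and 1 R 4, but not 3 R 4.
So F validates K, D, T; S4 would additionally require R to be transitive. The strongest is T.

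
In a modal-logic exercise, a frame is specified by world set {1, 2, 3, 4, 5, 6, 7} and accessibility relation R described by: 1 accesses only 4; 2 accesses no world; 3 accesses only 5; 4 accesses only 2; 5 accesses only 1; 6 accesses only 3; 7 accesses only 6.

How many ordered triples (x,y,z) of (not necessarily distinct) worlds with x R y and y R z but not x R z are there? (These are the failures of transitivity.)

5

Enumerating: (1,4,2), (3,5,1), (5,1,4), (6,3,5), (7,6,3).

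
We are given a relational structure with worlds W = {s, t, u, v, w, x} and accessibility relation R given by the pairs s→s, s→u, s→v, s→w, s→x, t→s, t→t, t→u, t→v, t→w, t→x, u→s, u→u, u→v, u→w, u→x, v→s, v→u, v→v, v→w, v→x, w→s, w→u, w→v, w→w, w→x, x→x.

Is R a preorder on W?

Yes

Reflexive: yes — every world is R-related to itself.
Transitive: yes — every two-step R-path is closed by a direct edge.
So R is a preorder.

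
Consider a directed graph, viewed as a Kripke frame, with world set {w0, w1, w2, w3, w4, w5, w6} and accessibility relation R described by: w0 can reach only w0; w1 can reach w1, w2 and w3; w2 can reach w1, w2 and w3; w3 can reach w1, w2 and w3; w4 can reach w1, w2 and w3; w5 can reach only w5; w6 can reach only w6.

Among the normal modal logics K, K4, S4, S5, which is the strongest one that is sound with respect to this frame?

K4

Transitive (axiom 4): yes — every two-step R-path is closed by a direct edge.
Reflexive (axiom T): no — w4 is not related to itself.
Euclidean (axiom 5): yes — any two successors of a common world are R-related.
So F validates K, K4; S4 would additionally require R to be reflexive. The strongest is K4.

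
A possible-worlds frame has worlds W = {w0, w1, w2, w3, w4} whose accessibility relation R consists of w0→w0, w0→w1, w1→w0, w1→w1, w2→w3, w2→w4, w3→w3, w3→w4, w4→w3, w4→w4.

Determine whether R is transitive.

Yes

Transitive: yes — every two-step R-path is closed by a direct edge.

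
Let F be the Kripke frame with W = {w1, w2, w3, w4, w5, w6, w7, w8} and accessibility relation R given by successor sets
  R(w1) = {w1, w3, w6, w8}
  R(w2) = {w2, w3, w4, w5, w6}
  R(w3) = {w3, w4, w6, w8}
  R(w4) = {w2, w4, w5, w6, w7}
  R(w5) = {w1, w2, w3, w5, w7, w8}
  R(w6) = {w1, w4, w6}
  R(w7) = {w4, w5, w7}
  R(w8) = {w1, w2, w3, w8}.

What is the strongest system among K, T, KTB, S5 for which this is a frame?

Reflexive (axiom T): yes — every world is R-related to itself.
Symmetric (axiom B): no — w1 R w3 but not w3 R w1.
Euclidean (axiom 5): no — w1 R w6 and w1 R w3, but not w6 R w3.
So F validates K, T; KTB would additionally require R to be symmetric. The strongest is T.

T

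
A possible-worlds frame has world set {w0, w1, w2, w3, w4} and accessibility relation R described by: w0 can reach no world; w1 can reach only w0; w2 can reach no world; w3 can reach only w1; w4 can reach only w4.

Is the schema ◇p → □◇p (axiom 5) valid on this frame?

Axiom 5 corresponds to the accessibility relation being Euclidean.
Euclidean: no — w1 R w0 and w1 R w0, but not w0 R w0.

No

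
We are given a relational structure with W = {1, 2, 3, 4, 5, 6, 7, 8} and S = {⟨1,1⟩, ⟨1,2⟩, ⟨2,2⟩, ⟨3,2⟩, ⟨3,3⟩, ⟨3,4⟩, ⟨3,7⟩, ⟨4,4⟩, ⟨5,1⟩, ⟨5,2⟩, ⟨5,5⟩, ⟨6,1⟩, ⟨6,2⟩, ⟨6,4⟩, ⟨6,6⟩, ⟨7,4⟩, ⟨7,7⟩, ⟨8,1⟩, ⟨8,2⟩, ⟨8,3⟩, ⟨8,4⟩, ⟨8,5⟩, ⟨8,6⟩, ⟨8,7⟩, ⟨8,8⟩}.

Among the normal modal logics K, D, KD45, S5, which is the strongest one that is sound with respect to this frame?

Serial (axiom D): yes — every world has a successor (e.g. 1 S 1).
Euclidean (axiom 5): no — 3 S 2 and 3 S 4, but not 2 S 4.
Transitive (axiom 4): yes — every two-step S-path is closed by a direct edge.
Reflexive (axiom T): yes — every world is S-related to itself.
So F validates K, D; KD45 would additionally require S to be Euclidean. The strongest is D.

D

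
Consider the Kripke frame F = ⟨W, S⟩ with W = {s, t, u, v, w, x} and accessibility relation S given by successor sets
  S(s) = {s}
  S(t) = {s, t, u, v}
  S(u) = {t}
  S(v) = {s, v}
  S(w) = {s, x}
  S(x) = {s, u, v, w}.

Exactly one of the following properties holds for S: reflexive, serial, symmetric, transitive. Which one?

Reflexive: no — u is not related to itself.
Serial: yes — every world has a successor (e.g. s S s).
Symmetric: no — t S s but not s S t.
Transitive: no — u S t and t S s, but not u S s.
Only serial holds.

serial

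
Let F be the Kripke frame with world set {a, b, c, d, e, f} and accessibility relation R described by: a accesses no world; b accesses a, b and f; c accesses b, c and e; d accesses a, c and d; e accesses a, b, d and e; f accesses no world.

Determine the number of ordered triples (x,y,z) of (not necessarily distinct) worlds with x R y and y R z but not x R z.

8

Enumerating: (c,b,a), (c,b,f), (c,e,a), (c,e,d), (d,c,b), (d,c,e), (e,b,f), (e,d,c).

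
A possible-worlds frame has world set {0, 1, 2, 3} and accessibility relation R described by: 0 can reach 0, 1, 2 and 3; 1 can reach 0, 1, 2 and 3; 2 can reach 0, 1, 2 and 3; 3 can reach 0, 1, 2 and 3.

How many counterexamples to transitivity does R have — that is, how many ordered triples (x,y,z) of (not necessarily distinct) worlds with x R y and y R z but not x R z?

0

R is transitive; there are no such tuples.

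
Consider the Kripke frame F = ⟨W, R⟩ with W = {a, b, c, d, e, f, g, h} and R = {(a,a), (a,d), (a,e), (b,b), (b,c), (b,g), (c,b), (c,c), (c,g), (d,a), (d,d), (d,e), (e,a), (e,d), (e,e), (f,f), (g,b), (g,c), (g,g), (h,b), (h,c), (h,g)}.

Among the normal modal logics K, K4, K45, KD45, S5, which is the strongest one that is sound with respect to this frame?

Transitive (axiom 4): yes — every two-step R-path is closed by a direct edge.
Euclidean (axiom 5): yes — any two successors of a common world are R-related.
Serial (axiom D): yes — every world has a successor (e.g. a R a).
Reflexive (axiom T): no — h is not related to itself.
So F validates K, K4, K45, KD45; S5 would additionally require R to be reflexive. The strongest is KD45.

KD45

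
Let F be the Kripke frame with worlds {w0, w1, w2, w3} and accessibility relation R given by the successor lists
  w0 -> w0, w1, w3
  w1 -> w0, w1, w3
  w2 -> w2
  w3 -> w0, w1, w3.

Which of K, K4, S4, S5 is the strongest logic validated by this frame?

S5

Transitive (axiom 4): yes — every two-step R-path is closed by a direct edge.
Reflexive (axiom T): yes — every world is R-related to itself.
Euclidean (axiom 5): yes — any two successors of a common world are R-related.
So F validates K, K4, S4, S5. The strongest is S5.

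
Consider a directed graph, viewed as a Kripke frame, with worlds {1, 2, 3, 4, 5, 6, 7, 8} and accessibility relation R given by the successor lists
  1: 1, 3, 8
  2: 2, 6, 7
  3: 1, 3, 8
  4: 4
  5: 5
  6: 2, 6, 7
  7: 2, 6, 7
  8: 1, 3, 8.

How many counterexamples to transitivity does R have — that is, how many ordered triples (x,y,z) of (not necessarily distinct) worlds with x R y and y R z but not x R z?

R is transitive; there are no such tuples.

0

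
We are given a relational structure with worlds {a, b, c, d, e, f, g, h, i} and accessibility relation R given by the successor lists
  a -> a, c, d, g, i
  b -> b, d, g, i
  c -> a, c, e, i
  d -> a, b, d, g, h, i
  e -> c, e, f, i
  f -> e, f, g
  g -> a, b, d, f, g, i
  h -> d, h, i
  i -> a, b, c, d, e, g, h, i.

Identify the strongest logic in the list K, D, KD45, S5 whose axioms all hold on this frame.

D

Serial (axiom D): yes — every world has a successor (e.g. a R a).
Euclidean (axiom 5): no — a R c and a R d, but not c R d.
Transitive (axiom 4): no — a R c and c R e, but not a R e.
Reflexive (axiom T): yes — every world is R-related to itself.
So F validates K, D; KD45 would additionally require R to be Euclidean and transitive. The strongest is D.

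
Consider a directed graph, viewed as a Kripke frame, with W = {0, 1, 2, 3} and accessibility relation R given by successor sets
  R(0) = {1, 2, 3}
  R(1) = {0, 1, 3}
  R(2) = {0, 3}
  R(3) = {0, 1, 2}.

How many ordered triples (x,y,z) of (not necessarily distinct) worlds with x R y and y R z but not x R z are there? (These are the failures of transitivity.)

12

Enumerating: (0,1,0), (0,2,0), (0,3,0), (1,0,2), (1,3,2), (2,0,1), (2,0,2), (2,3,1), (2,3,2), (3,0,3), (3,1,3), (3,2,3).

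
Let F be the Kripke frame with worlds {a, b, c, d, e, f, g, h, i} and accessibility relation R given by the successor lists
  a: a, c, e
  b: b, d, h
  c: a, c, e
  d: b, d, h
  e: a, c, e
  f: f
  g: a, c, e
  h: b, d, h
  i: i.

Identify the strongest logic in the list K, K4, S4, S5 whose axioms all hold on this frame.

K4

Transitive (axiom 4): yes — every two-step R-path is closed by a direct edge.
Reflexive (axiom T): no — g is not related to itself.
Euclidean (axiom 5): yes — any two successors of a common world are R-related.
So F validates K, K4; S4 would additionally require R to be reflexive. The strongest is K4.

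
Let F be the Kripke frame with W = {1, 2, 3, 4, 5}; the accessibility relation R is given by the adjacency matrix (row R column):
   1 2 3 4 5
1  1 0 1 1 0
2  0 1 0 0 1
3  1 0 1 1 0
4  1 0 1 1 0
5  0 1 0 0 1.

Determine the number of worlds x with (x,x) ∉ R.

0

R is reflexive; there are no such worlds.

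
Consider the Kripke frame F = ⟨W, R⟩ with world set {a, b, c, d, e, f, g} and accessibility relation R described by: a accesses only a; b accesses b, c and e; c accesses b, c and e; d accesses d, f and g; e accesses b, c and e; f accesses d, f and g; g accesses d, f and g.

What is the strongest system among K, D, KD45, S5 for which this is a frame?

Serial (axiom D): yes — every world has a successor (e.g. a R a).
Euclidean (axiom 5): yes — any two successors of a common world are R-related.
Transitive (axiom 4): yes — every two-step R-path is closed by a direct edge.
Reflexive (axiom T): yes — every world is R-related to itself.
So F validates K, D, KD45, S5. The strongest is S5.

S5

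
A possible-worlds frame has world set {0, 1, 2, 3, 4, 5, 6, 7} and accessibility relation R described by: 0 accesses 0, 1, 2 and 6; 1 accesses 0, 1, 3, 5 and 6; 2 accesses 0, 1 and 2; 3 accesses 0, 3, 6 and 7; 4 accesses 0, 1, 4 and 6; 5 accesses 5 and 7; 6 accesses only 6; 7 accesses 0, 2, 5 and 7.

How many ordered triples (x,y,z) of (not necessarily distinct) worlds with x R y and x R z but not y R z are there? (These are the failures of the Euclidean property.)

36

Enumerating: (0,1,2), (0,2,6), (0,6,0), (0,6,1), (0,6,2), (1,0,3), (1,0,5), (1,3,1), (1,3,5), (1,5,0), (1,5,1), (1,5,3), … and 24 more.
Total: 36.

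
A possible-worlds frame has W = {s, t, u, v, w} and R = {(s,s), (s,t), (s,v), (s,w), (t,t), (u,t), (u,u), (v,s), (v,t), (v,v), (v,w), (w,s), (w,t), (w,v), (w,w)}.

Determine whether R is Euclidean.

Euclidean: no — s R t and s R v, but not t R v.

No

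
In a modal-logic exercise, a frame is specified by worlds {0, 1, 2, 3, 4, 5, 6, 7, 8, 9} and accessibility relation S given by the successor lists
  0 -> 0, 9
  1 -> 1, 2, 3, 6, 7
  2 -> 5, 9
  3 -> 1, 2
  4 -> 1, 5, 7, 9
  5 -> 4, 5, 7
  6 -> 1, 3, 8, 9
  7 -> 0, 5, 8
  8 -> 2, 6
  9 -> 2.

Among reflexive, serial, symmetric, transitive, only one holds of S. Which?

serial

Reflexive: no — 2 is not related to itself.
Serial: yes — every world has a successor (e.g. 0 S 0).
Symmetric: no — 0 S 9 but not 9 S 0.
Transitive: no — 0 S 9 and 9 S 2, but not 0 S 2.
Only serial holds.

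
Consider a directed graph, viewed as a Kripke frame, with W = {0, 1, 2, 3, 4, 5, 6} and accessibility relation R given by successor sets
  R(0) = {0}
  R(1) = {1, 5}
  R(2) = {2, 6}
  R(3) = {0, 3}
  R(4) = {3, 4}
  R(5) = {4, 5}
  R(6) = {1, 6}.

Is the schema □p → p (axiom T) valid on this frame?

The schema T characterises exactly the reflexive frames.
Reflexive: yes — every world is R-related to itself.

Yes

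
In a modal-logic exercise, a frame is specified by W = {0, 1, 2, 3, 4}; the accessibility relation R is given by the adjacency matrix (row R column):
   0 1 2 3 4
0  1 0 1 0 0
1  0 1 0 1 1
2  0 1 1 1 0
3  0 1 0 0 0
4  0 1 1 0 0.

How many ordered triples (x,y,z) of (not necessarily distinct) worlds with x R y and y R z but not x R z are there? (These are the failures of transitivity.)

Enumerating: (0,2,1), (0,2,3), (1,4,2), (2,1,4), (3,1,3), (3,1,4), (4,1,3), (4,1,4), (4,2,3).

9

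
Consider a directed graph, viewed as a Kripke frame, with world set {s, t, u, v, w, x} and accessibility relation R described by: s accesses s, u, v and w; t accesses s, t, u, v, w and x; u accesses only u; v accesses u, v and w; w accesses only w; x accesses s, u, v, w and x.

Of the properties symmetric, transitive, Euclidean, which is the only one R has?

transitive

Symmetric: no — s R u but not u R s.
Transitive: yes — every two-step R-path is closed by a direct edge.
Euclidean: no — s R u and s R v, but not u R v.
Only transitive holds.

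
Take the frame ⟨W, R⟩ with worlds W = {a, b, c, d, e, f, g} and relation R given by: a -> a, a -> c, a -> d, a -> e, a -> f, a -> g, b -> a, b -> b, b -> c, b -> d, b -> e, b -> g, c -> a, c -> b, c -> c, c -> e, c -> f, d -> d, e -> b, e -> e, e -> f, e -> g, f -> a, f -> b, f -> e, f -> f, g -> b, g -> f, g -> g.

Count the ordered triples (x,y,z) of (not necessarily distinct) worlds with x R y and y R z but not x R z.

30

Enumerating: (a,c,b), (a,e,b), (a,f,b), (a,g,b), (b,a,f), (b,c,f), (b,e,f), (b,g,f), (c,a,d), (c,a,g), (c,b,d), (c,b,g), … and 18 more.
Total: 30.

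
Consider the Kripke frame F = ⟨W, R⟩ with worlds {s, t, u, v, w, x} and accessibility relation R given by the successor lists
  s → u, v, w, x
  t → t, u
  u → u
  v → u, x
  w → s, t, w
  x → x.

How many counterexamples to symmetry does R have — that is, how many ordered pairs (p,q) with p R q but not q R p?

7

Enumerating: (s,u), (s,v), (s,x), (t,u), (v,u), (v,x), (w,t).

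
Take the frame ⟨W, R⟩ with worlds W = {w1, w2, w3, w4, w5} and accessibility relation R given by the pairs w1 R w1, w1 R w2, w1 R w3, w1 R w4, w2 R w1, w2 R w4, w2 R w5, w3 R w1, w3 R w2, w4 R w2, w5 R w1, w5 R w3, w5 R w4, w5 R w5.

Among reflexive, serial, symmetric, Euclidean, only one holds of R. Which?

Reflexive: no — w2 is not related to itself.
Serial: yes — every world has a successor (e.g. w1 R w1).
Symmetric: no — w1 R w4 but not w4 R w1.
Euclidean: no — w1 R w2 and w1 R w3, but not w2 R w3.
Only serial holds.

serial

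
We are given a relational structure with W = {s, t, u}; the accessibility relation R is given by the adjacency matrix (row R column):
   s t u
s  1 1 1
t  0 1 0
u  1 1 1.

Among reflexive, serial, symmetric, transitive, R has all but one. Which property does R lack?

Reflexive: yes — every world is R-related to itself.
Serial: yes — every world has a successor (e.g. s R s).
Symmetric: no — s R t but not t R s.
Transitive: yes — every two-step R-path is closed by a direct edge.
Only symmetric fails.

symmetric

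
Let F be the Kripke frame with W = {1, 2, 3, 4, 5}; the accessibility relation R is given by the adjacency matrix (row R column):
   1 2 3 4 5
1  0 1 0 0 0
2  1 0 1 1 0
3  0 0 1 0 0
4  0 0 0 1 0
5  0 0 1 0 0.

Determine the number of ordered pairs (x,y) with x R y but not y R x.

3

Enumerating: (2,3), (2,4), (5,3).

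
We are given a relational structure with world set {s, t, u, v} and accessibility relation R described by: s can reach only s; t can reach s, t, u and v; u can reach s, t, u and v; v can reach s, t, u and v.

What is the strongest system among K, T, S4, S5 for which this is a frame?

S4

Reflexive (axiom T): yes — every world is R-related to itself.
Transitive (axiom 4): yes — every two-step R-path is closed by a direct edge.
Euclidean (axiom 5): no — t R s and t R u, but not s R u.
So F validates K, T, S4; S5 would additionally require R to be Euclidean. The strongest is S4.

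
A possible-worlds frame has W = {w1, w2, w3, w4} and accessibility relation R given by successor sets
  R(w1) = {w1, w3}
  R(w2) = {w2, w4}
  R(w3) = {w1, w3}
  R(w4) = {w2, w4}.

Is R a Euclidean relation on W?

Yes

Euclidean: yes — any two successors of a common world are R-related.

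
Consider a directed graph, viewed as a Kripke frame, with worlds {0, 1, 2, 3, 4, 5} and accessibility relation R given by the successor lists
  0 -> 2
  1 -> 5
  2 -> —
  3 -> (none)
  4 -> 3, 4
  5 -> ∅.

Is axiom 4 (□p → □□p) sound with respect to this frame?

The schema 4 characterises exactly the transitive frames.
Transitive: yes — every two-step R-path is closed by a direct edge.

Yes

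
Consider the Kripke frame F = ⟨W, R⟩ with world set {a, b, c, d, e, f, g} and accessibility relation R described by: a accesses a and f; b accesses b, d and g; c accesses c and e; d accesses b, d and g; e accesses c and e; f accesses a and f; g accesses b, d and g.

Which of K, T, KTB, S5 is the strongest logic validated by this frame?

S5

Reflexive (axiom T): yes — every world is R-related to itself.
Symmetric (axiom B): yes — every pair in R has its reverse in R.
Euclidean (axiom 5): yes — any two successors of a common world are R-related.
So F validates K, T, KTB, S5. The strongest is S5.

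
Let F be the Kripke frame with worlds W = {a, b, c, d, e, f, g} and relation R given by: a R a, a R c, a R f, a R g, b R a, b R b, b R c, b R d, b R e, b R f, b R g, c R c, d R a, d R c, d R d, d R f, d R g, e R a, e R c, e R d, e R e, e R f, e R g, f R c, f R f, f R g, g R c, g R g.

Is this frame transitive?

Transitive: yes — every two-step R-path is closed by a direct edge.

Yes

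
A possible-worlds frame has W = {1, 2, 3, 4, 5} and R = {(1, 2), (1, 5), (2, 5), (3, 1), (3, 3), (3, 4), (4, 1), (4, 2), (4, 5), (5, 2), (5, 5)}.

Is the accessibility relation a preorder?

Reflexive: no — 1 is not related to itself.
Transitive: no — 3 R 1 and 1 R 2, but not 3 R 2.
So R is not a preorder.

No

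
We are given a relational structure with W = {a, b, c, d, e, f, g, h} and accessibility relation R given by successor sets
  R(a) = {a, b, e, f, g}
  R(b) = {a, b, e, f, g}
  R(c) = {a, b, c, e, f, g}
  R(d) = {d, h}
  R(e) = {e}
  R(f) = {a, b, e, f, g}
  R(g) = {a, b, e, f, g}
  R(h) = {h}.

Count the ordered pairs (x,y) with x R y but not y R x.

Enumerating: (a,e), (b,e), (c,a), (c,b), (c,e), (c,f), (c,g), (d,h), (f,e), (g,e).

10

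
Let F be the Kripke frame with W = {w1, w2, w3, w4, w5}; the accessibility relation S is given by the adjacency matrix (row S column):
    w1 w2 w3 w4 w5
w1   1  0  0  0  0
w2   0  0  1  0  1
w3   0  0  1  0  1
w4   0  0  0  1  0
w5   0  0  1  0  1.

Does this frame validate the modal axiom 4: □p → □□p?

Yes

By correspondence theory, 4 is valid on a frame iff S is transitive.
Transitive: yes — every two-step S-path is closed by a direct edge.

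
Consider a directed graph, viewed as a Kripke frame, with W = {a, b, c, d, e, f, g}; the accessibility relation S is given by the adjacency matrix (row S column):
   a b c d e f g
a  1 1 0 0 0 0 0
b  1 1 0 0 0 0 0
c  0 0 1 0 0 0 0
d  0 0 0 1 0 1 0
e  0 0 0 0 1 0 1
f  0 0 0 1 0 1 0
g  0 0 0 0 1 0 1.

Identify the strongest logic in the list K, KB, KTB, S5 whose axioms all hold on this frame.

Symmetric (axiom B): yes — every pair in S has its reverse in S.
Reflexive (axiom T): yes — every world is S-related to itself.
Euclidean (axiom 5): yes — any two successors of a common world are S-related.
So F validates K, KB, KTB, S5. The strongest is S5.

S5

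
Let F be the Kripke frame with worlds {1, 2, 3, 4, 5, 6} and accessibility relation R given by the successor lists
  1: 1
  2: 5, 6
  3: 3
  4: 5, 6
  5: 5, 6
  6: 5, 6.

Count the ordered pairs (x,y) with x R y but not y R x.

Enumerating: (2,5), (2,6), (4,5), (4,6).

4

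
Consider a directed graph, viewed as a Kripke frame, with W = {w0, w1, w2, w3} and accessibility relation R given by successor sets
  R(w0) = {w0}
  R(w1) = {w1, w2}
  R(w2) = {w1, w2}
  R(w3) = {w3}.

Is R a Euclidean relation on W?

Yes

Euclidean: yes — any two successors of a common world are R-related.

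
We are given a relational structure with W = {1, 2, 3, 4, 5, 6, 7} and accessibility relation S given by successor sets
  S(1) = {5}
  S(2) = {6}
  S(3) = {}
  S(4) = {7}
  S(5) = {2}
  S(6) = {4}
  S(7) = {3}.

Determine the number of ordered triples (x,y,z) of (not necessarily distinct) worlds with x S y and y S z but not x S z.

Enumerating: (1,5,2), (2,6,4), (4,7,3), (5,2,6), (6,4,7).

5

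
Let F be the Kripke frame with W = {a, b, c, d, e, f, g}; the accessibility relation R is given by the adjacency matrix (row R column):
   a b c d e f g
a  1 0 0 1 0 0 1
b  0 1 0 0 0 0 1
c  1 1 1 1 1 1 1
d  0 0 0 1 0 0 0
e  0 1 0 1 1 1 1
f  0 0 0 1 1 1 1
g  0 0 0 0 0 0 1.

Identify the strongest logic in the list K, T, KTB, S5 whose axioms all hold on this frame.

T

Reflexive (axiom T): yes — every world is R-related to itself.
Symmetric (axiom B): no — a R d but not d R a.
Euclidean (axiom 5): no — a R d and a R g, but not d R g.
So F validates K, T; KTB would additionally require R to be symmetric. The strongest is T.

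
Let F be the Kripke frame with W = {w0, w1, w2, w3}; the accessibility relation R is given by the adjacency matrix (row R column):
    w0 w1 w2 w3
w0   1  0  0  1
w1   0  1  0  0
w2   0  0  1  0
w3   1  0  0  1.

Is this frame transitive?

Transitive: yes — every two-step R-path is closed by a direct edge.

Yes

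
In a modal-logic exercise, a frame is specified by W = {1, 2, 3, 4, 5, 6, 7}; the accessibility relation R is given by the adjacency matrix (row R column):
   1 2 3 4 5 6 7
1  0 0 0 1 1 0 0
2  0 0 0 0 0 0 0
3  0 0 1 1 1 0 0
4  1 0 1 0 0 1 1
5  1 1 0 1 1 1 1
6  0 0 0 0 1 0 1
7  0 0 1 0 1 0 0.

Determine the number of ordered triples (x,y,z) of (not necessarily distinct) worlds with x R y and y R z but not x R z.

34

Enumerating: (1,4,1), (1,4,3), (1,4,6), (1,4,7), (1,5,1), (1,5,2), (1,5,6), (1,5,7), (3,4,1), (3,4,6), (3,4,7), (3,5,1), … and 22 more.
Total: 34.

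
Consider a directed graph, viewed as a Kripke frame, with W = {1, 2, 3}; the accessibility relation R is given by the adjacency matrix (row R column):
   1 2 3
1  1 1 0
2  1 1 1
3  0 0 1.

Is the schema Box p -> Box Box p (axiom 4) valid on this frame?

No

The schema 4 characterises exactly the transitive frames.
Transitive: no — 1 R 2 and 2 R 3, but not 1 R 3.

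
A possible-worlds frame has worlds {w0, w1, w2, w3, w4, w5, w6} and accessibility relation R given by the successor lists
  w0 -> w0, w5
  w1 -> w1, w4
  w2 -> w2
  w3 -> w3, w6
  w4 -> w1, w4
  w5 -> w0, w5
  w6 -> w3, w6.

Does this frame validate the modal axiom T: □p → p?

The schema T characterises exactly the reflexive frames.
Reflexive: yes — every world is R-related to itself.

Yes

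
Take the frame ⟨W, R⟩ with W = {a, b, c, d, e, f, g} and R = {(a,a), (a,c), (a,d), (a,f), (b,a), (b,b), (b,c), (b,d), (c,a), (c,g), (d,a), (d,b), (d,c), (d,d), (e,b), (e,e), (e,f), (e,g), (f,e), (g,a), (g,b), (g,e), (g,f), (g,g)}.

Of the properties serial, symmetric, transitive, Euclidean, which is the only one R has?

serial

Serial: yes — every world has a successor (e.g. a R a).
Symmetric: no — a R f but not f R a.
Transitive: no — a R c and c R g, but not a R g.
Euclidean: no — a R c and a R d, but not c R d.
Only serial holds.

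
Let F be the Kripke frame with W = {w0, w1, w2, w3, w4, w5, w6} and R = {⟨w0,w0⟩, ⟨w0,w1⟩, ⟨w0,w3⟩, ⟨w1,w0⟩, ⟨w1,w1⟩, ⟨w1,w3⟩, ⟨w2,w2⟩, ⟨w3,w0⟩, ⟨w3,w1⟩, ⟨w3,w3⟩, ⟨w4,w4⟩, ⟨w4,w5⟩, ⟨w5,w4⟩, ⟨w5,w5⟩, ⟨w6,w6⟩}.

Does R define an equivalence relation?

Reflexive: yes — every world is R-related to itself.
Symmetric: yes — every pair in R has its reverse in R.
Transitive: yes — every two-step R-path is closed by a direct edge.
So R is an equivalence relation.

Yes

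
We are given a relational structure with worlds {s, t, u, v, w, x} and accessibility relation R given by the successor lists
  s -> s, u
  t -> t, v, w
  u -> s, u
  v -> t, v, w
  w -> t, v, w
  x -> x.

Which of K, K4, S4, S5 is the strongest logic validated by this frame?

S5

Transitive (axiom 4): yes — every two-step R-path is closed by a direct edge.
Reflexive (axiom T): yes — every world is R-related to itself.
Euclidean (axiom 5): yes — any two successors of a common world are R-related.
So F validates K, K4, S4, S5. The strongest is S5.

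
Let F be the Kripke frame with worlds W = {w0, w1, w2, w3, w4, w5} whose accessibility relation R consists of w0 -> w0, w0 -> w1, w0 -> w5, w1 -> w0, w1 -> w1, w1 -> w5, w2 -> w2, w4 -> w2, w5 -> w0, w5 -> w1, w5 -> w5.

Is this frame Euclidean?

Yes

Euclidean: yes — any two successors of a common world are R-related.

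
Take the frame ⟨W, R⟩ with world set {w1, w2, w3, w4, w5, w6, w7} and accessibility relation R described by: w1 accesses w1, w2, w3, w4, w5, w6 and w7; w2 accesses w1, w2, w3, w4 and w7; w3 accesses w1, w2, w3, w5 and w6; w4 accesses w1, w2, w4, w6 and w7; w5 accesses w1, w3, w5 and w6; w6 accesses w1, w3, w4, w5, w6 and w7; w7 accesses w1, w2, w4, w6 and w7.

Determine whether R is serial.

Serial: yes — every world has a successor (e.g. w1 R w1).

Yes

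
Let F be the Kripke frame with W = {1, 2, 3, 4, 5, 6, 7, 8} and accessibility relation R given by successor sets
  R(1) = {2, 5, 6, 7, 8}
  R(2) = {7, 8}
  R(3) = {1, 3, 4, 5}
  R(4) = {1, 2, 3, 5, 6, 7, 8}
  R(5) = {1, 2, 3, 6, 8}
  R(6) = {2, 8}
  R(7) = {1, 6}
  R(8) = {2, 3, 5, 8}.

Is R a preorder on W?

Reflexive: no — 1 is not related to itself.
Transitive: no — 1 R 5 and 5 R 3, but not 1 R 3.
So R is not a preorder.

No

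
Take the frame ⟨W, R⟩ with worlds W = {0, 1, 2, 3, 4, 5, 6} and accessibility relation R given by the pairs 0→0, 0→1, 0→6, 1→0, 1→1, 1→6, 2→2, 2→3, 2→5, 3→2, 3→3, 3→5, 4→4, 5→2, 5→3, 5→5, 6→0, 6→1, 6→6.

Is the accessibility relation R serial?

Yes

Serial: yes — every world has a successor (e.g. 0 R 0).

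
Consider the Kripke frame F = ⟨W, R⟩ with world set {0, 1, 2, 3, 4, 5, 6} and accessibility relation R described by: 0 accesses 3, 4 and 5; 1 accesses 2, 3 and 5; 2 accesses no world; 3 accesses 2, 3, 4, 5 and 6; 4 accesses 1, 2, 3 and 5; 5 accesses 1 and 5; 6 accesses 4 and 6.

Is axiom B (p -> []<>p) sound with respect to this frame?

Axiom B corresponds to the accessibility relation being symmetric.
Symmetric: no — 0 R 3 but not 3 R 0.

No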